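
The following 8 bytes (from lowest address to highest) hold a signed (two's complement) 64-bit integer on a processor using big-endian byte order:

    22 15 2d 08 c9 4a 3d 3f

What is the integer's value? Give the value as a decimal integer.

Big-endian: lowest address holds the most-significant byte.
The bytes are already most-significant first: 0x22152D08C94A3D3F.
0x22152D08C94A3D3F = 2455918687560547647.

2455918687560547647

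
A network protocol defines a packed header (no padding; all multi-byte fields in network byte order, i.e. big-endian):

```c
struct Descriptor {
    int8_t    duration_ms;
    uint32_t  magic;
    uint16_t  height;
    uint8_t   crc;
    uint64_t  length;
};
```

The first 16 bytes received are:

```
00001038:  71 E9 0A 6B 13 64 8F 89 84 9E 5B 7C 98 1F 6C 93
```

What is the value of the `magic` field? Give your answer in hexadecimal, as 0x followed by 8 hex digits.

0xE90A6B13

`magic` follows `duration_ms` (1 byte), so it starts at byte offset 1 and occupies 4 bytes.
Bytes at offsets 1..4: E9 0A 6B 13.
In big-endian order the high byte comes first in memory.
The bytes are already most-significant first: 0xE90A6B13.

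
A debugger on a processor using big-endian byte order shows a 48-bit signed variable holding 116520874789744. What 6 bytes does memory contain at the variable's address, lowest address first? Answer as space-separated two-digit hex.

116520874789744 in hexadecimal, padded to 48 bits, is 0x69F9A159CB70.
Split into bytes (most-significant first): 69 F9 A1 59 CB 70.
In big-endian order the high byte comes first in memory.
So the memory order matches the most-significant-first order: 69 F9 A1 59 CB 70.

69 F9 A1 59 CB 70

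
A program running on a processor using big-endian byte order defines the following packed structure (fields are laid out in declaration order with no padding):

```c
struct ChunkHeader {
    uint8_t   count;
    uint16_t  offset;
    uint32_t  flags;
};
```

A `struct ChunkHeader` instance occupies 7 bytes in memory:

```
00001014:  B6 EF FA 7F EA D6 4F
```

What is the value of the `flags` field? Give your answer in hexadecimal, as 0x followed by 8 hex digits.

`flags` follows `count` (1 B), `offset` (2 B), so it starts at offset 1 + 2 = 3 and occupies 4 bytes.
Bytes at offsets 3..6: 7F EA D6 4F.
Big-endian stores the most-significant byte at the lowest address.
The bytes are already most-significant first: 0x7FEAD64F.

0x7FEAD64F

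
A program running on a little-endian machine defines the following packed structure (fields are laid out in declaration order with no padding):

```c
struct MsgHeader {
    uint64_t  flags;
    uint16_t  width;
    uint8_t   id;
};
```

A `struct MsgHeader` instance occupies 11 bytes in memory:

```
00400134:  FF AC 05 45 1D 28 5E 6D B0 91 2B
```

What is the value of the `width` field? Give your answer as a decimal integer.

37296

`width` follows `flags` (8 bytes), so it starts at byte offset 8 and occupies 2 bytes.
Bytes at offsets 8..9: B0 91.
Little-endian stores the least-significant byte at the lowest address.
Reassemble most-significant byte first: 91 B0 → 0x91B0.
0x91B0 = 37296.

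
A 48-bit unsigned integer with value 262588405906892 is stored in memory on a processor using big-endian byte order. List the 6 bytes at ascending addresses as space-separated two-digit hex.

EE D2 A0 A7 FD CC

262588405906892 in hexadecimal, padded to 48 bits, is 0xEED2A0A7FDCC.
Split into bytes (most-significant first): EE D2 A0 A7 FD CC.
In big-endian order the high byte comes first in memory.
So the memory order matches the most-significant-first order: EE D2 A0 A7 FD CC.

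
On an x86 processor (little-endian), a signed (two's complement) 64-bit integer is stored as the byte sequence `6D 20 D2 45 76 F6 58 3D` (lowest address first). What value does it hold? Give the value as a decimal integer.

4420554022102114413

In little-endian order the low byte comes first in memory.
Reassemble most-significant byte first: 3D 58 F6 76 45 D2 20 6D → 0x3D58F67645D2206D.
0x3D58F67645D2206D = 4420554022102114413.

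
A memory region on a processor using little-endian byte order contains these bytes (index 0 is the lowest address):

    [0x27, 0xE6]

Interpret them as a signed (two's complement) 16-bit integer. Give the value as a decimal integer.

In little-endian order the low byte comes first in memory.
Reassemble most-significant byte first: E6 27 → 0xE627.
Top bit is set, so as a signed 16-bit value this is 0xE627 − 2^16 = -6617.

-6617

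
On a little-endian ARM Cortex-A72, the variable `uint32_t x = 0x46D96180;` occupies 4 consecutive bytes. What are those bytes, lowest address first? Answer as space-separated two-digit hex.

Split into bytes (most-significant first): 46 D9 61 80.
Little-endian stores the least-significant byte at the lowest address.
So at ascending addresses the bytes are 80 61 D9 46.

80 61 D9 46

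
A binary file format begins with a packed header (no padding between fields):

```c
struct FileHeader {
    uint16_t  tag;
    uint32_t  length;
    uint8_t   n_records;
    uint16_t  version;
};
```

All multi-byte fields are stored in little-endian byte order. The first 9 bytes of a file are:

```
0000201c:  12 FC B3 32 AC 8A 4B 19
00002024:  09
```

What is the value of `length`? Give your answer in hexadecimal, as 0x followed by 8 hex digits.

`length` follows `tag` (2 bytes), so it starts at byte offset 2 and occupies 4 bytes.
Bytes at offsets 2..5: B3 32 AC 8A.
Little-endian: lowest address holds the least-significant byte.
Reassemble most-significant byte first: 8A AC 32 B3 → 0x8AAC32B3.

0x8AAC32B3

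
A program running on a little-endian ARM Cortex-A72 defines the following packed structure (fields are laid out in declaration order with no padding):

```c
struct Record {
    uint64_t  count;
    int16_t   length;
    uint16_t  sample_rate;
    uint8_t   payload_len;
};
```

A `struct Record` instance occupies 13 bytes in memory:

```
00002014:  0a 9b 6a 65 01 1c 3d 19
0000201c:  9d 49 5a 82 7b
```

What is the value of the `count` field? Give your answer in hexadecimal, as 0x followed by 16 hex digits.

0x193D1C01656A9B0A

`count` is the first field, at byte offset 0, occupying 8 bytes.
Bytes at offsets 0..7: 0A 9B 6A 65 01 1C 3D 19.
Little-endian stores the least-significant byte at the lowest address.
Reassemble most-significant byte first: 19 3D 1C 01 65 6A 9B 0A → 0x193D1C01656A9B0A.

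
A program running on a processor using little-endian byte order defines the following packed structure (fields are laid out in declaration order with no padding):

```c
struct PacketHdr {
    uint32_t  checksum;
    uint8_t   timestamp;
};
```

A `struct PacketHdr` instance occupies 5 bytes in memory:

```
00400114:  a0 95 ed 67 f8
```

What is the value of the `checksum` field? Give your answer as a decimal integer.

`checksum` is the first field, at byte offset 0, occupying 4 bytes.
Bytes at offsets 0..3: A0 95 ED 67.
Little-endian: lowest address holds the least-significant byte.
Reassemble most-significant byte first: 67 ED 95 A0 → 0x67ED95A0.
0x67ED95A0 = 1743623584.

1743623584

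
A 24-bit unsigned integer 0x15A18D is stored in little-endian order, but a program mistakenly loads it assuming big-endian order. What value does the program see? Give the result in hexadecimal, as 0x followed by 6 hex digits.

Stored little-endian, the bytes at ascending addresses are 8D A1 15.
Read back as big-endian, the last byte is least significant, giving 0x8DA115.

0x8DA115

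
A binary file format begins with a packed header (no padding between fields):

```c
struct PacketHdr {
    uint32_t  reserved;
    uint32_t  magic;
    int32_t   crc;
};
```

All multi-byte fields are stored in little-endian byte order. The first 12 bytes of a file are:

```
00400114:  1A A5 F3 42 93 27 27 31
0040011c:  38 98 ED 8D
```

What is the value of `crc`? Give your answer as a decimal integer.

`crc` follows `reserved` (4 B), `magic` (4 B), so it starts at offset 4 + 4 = 8 and occupies 4 bytes.
Bytes at offsets 8..11: 38 98 ED 8D.
Little-endian stores the least-significant byte at the lowest address.
Reassemble most-significant byte first: 8D ED 98 38 → 0x8DED9838.
Top bit is set, so as a signed 32-bit value this is 0x8DED9838 − 2^32 = -1913808840.

-1913808840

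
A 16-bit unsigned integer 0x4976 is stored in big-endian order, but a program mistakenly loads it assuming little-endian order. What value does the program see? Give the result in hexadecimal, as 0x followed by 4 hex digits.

Stored big-endian, the bytes at ascending addresses are 49 76.
Read back as little-endian, the first byte is least significant, giving 0x7649.

0x7649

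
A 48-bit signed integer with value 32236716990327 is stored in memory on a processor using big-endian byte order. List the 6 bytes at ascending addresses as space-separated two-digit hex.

32236716990327 in hexadecimal, padded to 48 bits, is 0x1D51B2109F77.
Split into bytes (most-significant first): 1D 51 B2 10 9F 77.
Big-endian: lowest address holds the most-significant byte.
So the memory order matches the most-significant-first order: 1D 51 B2 10 9F 77.

1D 51 B2 10 9F 77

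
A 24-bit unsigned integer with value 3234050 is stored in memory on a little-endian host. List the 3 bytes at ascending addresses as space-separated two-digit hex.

3234050 in hexadecimal, padded to 24 bits, is 0x315902.
Split into bytes (most-significant first): 31 59 02.
In little-endian order the low byte comes first in memory.
So at ascending addresses the bytes are 02 59 31.

02 59 31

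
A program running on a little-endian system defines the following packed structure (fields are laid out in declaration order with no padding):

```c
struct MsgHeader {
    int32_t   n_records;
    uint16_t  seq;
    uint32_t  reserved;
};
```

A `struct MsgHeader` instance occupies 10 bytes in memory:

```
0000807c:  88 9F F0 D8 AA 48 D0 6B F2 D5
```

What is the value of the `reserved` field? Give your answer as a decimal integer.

`reserved` follows `n_records` (4 B), `seq` (2 B), so it starts at offset 4 + 2 = 6 and occupies 4 bytes.
Bytes at offsets 6..9: D0 6B F2 D5.
Little-endian stores the least-significant byte at the lowest address.
Reassemble most-significant byte first: D5 F2 6B D0 → 0xD5F26BD0.
0xD5F26BD0 = 3589434320.

3589434320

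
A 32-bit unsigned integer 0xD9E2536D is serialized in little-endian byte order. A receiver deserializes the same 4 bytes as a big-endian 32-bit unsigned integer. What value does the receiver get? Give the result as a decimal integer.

Stored little-endian, the bytes at ascending addresses are 6D 53 E2 D9.
Read back as big-endian, the last byte is least significant, giving 0x6D53E2D9.
0x6D53E2D9 = 1834214105.

1834214105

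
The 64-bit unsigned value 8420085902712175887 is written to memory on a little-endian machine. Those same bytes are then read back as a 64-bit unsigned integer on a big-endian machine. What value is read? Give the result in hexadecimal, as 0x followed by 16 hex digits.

8420085902712175887 in 64-bit hexadecimal is 0x74DA2784596EFD0F.
Stored little-endian, the bytes at ascending addresses are 0F FD 6E 59 84 27 DA 74.
Read back as big-endian, the last byte is least significant, giving 0x0FFD6E598427DA74.

0x0FFD6E598427DA74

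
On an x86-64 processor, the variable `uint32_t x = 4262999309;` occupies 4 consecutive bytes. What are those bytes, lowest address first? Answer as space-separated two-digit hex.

0D 35 18 FE

4262999309 in hexadecimal, padded to 32 bits, is 0xFE18350D.
Split into bytes (most-significant first): FE 18 35 0D.
In little-endian order the low byte comes first in memory.
So at ascending addresses the bytes are 0D 35 18 FE.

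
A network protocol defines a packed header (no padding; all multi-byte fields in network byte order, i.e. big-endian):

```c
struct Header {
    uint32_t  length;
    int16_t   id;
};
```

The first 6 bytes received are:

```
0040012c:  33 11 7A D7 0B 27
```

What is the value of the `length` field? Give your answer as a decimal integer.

856783575

`length` is the first field, at byte offset 0, occupying 4 bytes.
Bytes at offsets 0..3: 33 11 7A D7.
Big-endian: lowest address holds the most-significant byte.
The bytes are already most-significant first: 0x33117AD7.
0x33117AD7 = 856783575.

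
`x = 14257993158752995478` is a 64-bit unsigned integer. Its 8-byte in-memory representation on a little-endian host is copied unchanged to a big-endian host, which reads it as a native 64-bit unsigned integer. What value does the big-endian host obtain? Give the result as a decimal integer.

14257993158752995478 in 64-bit hexadecimal is 0xC5DE913C5D6C0896.
Stored little-endian, the bytes at ascending addresses are 96 08 6C 5D 3C 91 DE C5.
Read back as big-endian, the last byte is least significant, giving 0x96086C5D3C91DEC5.
0x96086C5D3C91DEC5 = 10811010053206826693.

10811010053206826693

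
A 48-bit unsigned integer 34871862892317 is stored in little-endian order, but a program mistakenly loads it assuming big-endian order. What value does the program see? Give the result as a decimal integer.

34871862892317 in 48-bit hexadecimal is 0x1FB73D00171D.
Stored little-endian, the bytes at ascending addresses are 1D 17 00 3D B7 1F.
Read back as big-endian, the last byte is least significant, giving 0x1D17003DB71F.
0x1D17003DB71F = 31984625497887.

31984625497887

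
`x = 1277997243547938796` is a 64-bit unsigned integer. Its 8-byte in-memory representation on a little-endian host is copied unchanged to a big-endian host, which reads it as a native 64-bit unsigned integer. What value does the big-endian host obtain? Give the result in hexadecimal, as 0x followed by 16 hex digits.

1277997243547938796 in 64-bit hexadecimal is 0x11BC5BB8CD9A6FEC.
Stored little-endian, the bytes at ascending addresses are EC 6F 9A CD B8 5B BC 11.
Read back as big-endian, the last byte is least significant, giving 0xEC6F9ACDB85BBC11.

0xEC6F9ACDB85BBC11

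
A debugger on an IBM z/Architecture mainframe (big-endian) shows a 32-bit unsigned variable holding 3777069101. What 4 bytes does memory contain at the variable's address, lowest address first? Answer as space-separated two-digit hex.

E1 21 80 2D

3777069101 in hexadecimal, padded to 32 bits, is 0xE121802D.
Split into bytes (most-significant first): E1 21 80 2D.
In big-endian order the high byte comes first in memory.
So the memory order matches the most-significant-first order: E1 21 80 2D.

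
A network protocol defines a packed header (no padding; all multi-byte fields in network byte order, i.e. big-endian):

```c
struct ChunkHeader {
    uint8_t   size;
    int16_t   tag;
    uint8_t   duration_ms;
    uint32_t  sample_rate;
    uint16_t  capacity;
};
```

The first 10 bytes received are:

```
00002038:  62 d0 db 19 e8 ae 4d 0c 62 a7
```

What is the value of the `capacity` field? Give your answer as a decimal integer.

25255

`capacity` follows `size` (1 B), `tag` (2 B), `duration_ms` (1 B), `sample_rate` (4 B), so it starts at offset 1 + 2 + 1 + 4 = 8 and occupies 2 bytes.
Bytes at offsets 8..9: 62 A7.
Big-endian: lowest address holds the most-significant byte.
The bytes are already most-significant first: 0x62A7.
0x62A7 = 25255.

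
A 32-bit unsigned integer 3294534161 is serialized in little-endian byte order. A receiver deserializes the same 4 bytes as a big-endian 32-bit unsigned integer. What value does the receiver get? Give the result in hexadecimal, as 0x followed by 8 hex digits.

3294534161 in 32-bit hexadecimal is 0xC45E9A11.
Stored little-endian, the bytes at ascending addresses are 11 9A 5E C4.
Read back as big-endian, the last byte is least significant, giving 0x119A5EC4.

0x119A5EC4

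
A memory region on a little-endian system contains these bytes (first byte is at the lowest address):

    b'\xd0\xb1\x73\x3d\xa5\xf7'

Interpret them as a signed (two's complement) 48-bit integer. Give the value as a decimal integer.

In little-endian order the low byte comes first in memory.
Reassemble most-significant byte first: F7 A5 3D 73 B1 D0 → 0xF7A53D73B1D0.
Top bit is set, so as a signed 48-bit value this is 0xF7A53D73B1D0 − 2^48 = -9185904053808.

-9185904053808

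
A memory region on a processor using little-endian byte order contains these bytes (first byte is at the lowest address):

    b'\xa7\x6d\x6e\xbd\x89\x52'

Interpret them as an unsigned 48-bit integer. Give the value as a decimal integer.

Little-endian: lowest address holds the least-significant byte.
Reassemble most-significant byte first: 52 89 BD 6E 6D A7 → 0x5289BD6E6DA7.
0x5289BD6E6DA7 = 90751542128039.

90751542128039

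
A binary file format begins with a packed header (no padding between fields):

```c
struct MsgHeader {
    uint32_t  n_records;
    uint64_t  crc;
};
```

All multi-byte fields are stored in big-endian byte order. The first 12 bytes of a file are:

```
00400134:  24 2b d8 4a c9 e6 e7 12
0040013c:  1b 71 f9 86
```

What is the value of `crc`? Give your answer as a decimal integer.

`crc` follows `n_records` (4 bytes), so it starts at byte offset 4 and occupies 8 bytes.
Bytes at offsets 4..11: C9 E6 E7 12 1B 71 F9 86.
Big-endian stores the most-significant byte at the lowest address.
The bytes are already most-significant first: 0xC9E6E7121B71F986.
0xC9E6E7121B71F986 = 14548569711222847878.

14548569711222847878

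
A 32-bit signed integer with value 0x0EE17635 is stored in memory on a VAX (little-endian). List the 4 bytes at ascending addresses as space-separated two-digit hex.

Split into bytes (most-significant first): 0E E1 76 35.
In little-endian order the low byte comes first in memory.
So at ascending addresses the bytes are 35 76 E1 0E.

35 76 E1 0E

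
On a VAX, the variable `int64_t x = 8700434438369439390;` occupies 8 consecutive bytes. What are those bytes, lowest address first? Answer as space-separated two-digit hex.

8700434438369439390 in hexadecimal, padded to 64 bits, is 0x78BE27065A95EE9E.
Split into bytes (most-significant first): 78 BE 27 06 5A 95 EE 9E.
Little-endian stores the least-significant byte at the lowest address.
So at ascending addresses the bytes are 9E EE 95 5A 06 27 BE 78.

9E EE 95 5A 06 27 BE 78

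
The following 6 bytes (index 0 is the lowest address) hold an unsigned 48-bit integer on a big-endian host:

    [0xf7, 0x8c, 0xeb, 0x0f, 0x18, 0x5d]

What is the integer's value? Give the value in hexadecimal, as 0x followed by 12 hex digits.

0xF78CEB0F185D

Big-endian stores the most-significant byte at the lowest address.
The bytes are already most-significant first: 0xF78CEB0F185D.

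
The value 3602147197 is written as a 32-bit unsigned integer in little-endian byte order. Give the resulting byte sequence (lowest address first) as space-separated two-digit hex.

7D 67 B4 D6

3602147197 in hexadecimal, padded to 32 bits, is 0xD6B4677D.
Split into bytes (most-significant first): D6 B4 67 7D.
Little-endian stores the least-significant byte at the lowest address.
So at ascending addresses the bytes are 7D 67 B4 D6.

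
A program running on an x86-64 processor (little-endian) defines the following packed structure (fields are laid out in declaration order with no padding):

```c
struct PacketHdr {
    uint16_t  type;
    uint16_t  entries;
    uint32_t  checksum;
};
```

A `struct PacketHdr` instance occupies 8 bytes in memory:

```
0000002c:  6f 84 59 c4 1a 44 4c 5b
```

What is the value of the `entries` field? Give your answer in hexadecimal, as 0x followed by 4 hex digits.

`entries` follows `type` (2 bytes), so it starts at byte offset 2 and occupies 2 bytes.
Bytes at offsets 2..3: 59 C4.
Little-endian: lowest address holds the least-significant byte.
Reassemble most-significant byte first: C4 59 → 0xC459.

0xC459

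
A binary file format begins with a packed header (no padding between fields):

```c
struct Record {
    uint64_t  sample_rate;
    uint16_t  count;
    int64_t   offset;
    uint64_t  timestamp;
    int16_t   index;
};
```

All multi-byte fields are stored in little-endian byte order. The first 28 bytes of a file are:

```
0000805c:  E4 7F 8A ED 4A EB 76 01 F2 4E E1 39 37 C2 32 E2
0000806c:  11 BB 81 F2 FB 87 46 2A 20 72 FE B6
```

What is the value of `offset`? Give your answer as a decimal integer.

`offset` follows `sample_rate` (8 B), `count` (2 B), so it starts at offset 8 + 2 = 10 and occupies 8 bytes.
Bytes at offsets 10..17: E1 39 37 C2 32 E2 11 BB.
In little-endian order the low byte comes first in memory.
Reassemble most-significant byte first: BB 11 E2 32 C2 37 39 E1 → 0xBB11E232C23739E1.
Top bit is set, so as a signed 64-bit value this is 0xBB11E232C23739E1 − 2^64 = -4966940206378305055.

-4966940206378305055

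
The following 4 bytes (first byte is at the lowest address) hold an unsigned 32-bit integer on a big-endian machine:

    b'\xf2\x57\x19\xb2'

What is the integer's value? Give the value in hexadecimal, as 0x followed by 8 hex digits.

0xF25719B2

Big-endian stores the most-significant byte at the lowest address.
The bytes are already most-significant first: 0xF25719B2.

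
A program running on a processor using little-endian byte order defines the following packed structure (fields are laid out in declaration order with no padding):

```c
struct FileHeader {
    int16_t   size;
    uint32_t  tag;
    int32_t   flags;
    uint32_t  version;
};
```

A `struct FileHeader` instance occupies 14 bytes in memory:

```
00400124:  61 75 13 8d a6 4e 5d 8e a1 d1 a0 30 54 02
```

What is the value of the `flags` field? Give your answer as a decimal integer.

`flags` follows `size` (2 B), `tag` (4 B), so it starts at offset 2 + 4 = 6 and occupies 4 bytes.
Bytes at offsets 6..9: 5D 8E A1 D1.
Little-endian stores the least-significant byte at the lowest address.
Reassemble most-significant byte first: D1 A1 8E 5D → 0xD1A18E5D.
Top bit is set, so as a signed 32-bit value this is 0xD1A18E5D − 2^32 = -777941411.

-777941411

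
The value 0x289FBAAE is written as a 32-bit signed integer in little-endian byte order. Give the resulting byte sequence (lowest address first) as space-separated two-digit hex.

Split into bytes (most-significant first): 28 9F BA AE.
In little-endian order the low byte comes first in memory.
So at ascending addresses the bytes are AE BA 9F 28.

AE BA 9F 28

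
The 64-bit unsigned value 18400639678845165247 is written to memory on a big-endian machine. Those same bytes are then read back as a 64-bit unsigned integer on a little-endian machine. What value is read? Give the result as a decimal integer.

18400639678845165247 in 64-bit hexadecimal is 0xFF5C344C11861EBF.
Stored big-endian, the bytes at ascending addresses are FF 5C 34 4C 11 86 1E BF.
Read back as little-endian, the first byte is least significant, giving 0xBF1E86114C345CFF.
0xBF1E86114C345CFF = 13771592119396621567.

13771592119396621567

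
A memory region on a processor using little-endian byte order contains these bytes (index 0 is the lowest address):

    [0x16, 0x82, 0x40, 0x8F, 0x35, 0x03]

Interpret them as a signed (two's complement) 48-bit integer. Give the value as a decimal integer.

3528571519510

In little-endian order the low byte comes first in memory.
Reassemble most-significant byte first: 03 35 8F 40 82 16 → 0x03358F408216.
0x03358F408216 = 3528571519510.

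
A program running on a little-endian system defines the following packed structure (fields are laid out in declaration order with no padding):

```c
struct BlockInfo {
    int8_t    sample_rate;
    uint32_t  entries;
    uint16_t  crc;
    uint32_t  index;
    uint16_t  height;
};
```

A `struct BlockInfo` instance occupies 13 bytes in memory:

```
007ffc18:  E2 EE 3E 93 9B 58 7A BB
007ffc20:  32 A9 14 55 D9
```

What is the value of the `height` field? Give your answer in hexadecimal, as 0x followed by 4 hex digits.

0xD955

`height` follows `sample_rate` (1 B), `entries` (4 B), `crc` (2 B), `index` (4 B), so it starts at offset 1 + 4 + 2 + 4 = 11 and occupies 2 bytes.
Bytes at offsets 11..12: 55 D9.
Little-endian: lowest address holds the least-significant byte.
Reassemble most-significant byte first: D9 55 → 0xD955.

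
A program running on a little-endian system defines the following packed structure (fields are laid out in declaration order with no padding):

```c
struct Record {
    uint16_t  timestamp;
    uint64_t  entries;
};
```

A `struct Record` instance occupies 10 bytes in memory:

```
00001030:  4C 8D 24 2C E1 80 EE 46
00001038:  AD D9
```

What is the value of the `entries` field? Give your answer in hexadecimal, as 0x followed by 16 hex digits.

`entries` follows `timestamp` (2 bytes), so it starts at byte offset 2 and occupies 8 bytes.
Bytes at offsets 2..9: 24 2C E1 80 EE 46 AD D9.
Little-endian stores the least-significant byte at the lowest address.
Reassemble most-significant byte first: D9 AD 46 EE 80 E1 2C 24 → 0xD9AD46EE80E12C24.

0xD9AD46EE80E12C24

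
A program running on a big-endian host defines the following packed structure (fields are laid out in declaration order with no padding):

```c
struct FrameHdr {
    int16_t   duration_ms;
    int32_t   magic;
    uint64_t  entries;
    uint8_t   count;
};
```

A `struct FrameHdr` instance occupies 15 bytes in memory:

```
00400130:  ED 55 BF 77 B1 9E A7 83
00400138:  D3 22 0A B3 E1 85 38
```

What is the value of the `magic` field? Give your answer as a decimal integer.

-1082674786

`magic` follows `duration_ms` (2 bytes), so it starts at byte offset 2 and occupies 4 bytes.
Bytes at offsets 2..5: BF 77 B1 9E.
Big-endian: lowest address holds the most-significant byte.
The bytes are already most-significant first: 0xBF77B19E.
Top bit is set, so as a signed 32-bit value this is 0xBF77B19E − 2^32 = -1082674786.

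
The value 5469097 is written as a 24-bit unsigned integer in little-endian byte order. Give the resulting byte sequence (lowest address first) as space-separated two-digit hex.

A9 73 53

5469097 in hexadecimal, padded to 24 bits, is 0x5373A9.
Split into bytes (most-significant first): 53 73 A9.
Little-endian stores the least-significant byte at the lowest address.
So at ascending addresses the bytes are A9 73 53.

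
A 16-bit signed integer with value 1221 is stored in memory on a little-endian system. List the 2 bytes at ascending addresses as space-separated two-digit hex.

1221 in hexadecimal, padded to 16 bits, is 0x04C5.
Split into bytes (most-significant first): 04 C5.
In little-endian order the low byte comes first in memory.
So at ascending addresses the bytes are C5 04.

C5 04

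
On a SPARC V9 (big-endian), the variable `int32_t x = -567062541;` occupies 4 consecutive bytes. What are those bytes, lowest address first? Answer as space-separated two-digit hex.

DE 33 4F F3

Two's complement of -567062541 in 32 bits: 567062541 = 0x21CCB00D; invert → 0xDE334FF2; add 1 → 0xDE334FF3.
Split into bytes (most-significant first): DE 33 4F F3.
Big-endian: lowest address holds the most-significant byte.
So the memory order matches the most-significant-first order: DE 33 4F F3.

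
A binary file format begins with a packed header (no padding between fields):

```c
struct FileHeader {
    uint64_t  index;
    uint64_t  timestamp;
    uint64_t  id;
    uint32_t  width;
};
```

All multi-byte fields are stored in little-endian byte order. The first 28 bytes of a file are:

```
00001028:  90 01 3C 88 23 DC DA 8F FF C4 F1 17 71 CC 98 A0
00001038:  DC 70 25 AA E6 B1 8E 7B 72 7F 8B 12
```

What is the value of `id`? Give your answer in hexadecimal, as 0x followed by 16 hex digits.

`id` follows `index` (8 B), `timestamp` (8 B), so it starts at offset 8 + 8 = 16 and occupies 8 bytes.
Bytes at offsets 16..23: DC 70 25 AA E6 B1 8E 7B.
Little-endian stores the least-significant byte at the lowest address.
Reassemble most-significant byte first: 7B 8E B1 E6 AA 25 70 DC → 0x7B8EB1E6AA2570DC.

0x7B8EB1E6AA2570DC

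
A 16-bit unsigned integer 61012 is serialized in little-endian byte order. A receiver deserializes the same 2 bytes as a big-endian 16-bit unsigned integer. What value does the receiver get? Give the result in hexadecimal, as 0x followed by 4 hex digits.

0x54EE

61012 in 16-bit hexadecimal is 0xEE54.
Stored little-endian, the bytes at ascending addresses are 54 EE.
Read back as big-endian, the last byte is least significant, giving 0x54EE.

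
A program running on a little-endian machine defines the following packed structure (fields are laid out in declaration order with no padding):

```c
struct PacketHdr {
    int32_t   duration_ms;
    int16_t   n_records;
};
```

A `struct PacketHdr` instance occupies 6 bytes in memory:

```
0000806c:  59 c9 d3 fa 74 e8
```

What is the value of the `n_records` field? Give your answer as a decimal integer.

-6028

`n_records` follows `duration_ms` (4 bytes), so it starts at byte offset 4 and occupies 2 bytes.
Bytes at offsets 4..5: 74 E8.
Little-endian: lowest address holds the least-significant byte.
Reassemble most-significant byte first: E8 74 → 0xE874.
Top bit is set, so as a signed 16-bit value this is 0xE874 − 2^16 = -6028.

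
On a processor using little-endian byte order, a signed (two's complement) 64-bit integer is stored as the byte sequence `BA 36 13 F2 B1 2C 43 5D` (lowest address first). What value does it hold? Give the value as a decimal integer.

In little-endian order the low byte comes first in memory.
Reassemble most-significant byte first: 5D 43 2C B1 F2 13 36 BA → 0x5D432CB1F21336BA.
0x5D432CB1F21336BA = 6720264211749091002.

6720264211749091002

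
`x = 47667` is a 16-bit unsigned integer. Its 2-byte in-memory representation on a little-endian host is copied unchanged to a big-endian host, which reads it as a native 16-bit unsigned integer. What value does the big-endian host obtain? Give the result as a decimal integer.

47667 in 16-bit hexadecimal is 0xBA33.
Stored little-endian, the bytes at ascending addresses are 33 BA.
Read back as big-endian, the last byte is least significant, giving 0x33BA.
0x33BA = 13242.

13242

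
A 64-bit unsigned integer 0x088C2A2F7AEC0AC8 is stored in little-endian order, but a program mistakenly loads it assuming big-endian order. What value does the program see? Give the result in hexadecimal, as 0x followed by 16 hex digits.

0xC80AEC7A2F2A8C08

Stored little-endian, the bytes at ascending addresses are C8 0A EC 7A 2F 2A 8C 08.
Read back as big-endian, the last byte is least significant, giving 0xC80AEC7A2F2A8C08.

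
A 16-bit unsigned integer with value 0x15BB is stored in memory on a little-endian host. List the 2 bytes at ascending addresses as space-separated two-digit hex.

BB 15

Split into bytes (most-significant first): 15 BB.
In little-endian order the low byte comes first in memory.
So at ascending addresses the bytes are BB 15.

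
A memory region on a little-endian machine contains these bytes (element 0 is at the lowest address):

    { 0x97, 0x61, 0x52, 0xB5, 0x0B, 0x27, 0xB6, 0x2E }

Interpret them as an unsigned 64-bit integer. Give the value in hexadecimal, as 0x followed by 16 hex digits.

Little-endian: lowest address holds the least-significant byte.
Reassemble most-significant byte first: 2E B6 27 0B B5 52 61 97 → 0x2EB6270BB5526197.

0x2EB6270BB5526197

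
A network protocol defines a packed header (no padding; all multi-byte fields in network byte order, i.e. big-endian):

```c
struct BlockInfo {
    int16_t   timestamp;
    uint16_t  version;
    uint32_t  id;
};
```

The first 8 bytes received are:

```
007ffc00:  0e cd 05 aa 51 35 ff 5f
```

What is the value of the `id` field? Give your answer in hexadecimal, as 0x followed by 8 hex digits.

`id` follows `timestamp` (2 B), `version` (2 B), so it starts at offset 2 + 2 = 4 and occupies 4 bytes.
Bytes at offsets 4..7: 51 35 FF 5F.
Big-endian stores the most-significant byte at the lowest address.
The bytes are already most-significant first: 0x5135FF5F.

0x5135FF5F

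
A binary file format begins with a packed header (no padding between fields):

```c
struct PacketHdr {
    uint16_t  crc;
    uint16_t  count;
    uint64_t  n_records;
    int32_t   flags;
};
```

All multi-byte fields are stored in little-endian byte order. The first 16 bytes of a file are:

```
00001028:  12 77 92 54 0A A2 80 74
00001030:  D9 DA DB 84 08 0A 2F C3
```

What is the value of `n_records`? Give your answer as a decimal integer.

9573486060403466762

`n_records` follows `crc` (2 B), `count` (2 B), so it starts at offset 2 + 2 = 4 and occupies 8 bytes.
Bytes at offsets 4..11: 0A A2 80 74 D9 DA DB 84.
Little-endian stores the least-significant byte at the lowest address.
Reassemble most-significant byte first: 84 DB DA D9 74 80 A2 0A → 0x84DBDAD97480A20A.
0x84DBDAD97480A20A = 9573486060403466762.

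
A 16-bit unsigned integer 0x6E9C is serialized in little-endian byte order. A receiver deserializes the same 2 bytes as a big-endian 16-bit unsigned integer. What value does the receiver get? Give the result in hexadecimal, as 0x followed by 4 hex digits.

0x9C6E

Stored little-endian, the bytes at ascending addresses are 9C 6E.
Read back as big-endian, the last byte is least significant, giving 0x9C6E.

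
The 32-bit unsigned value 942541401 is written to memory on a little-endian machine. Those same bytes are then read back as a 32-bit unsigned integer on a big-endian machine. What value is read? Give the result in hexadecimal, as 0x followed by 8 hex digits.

942541401 in 32-bit hexadecimal is 0x382E0A59.
Stored little-endian, the bytes at ascending addresses are 59 0A 2E 38.
Read back as big-endian, the last byte is least significant, giving 0x590A2E38.

0x590A2E38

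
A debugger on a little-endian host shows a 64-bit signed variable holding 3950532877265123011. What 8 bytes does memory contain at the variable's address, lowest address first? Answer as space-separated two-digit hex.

C3 B6 E3 96 B8 1C D3 36

3950532877265123011 in hexadecimal, padded to 64 bits, is 0x36D31CB896E3B6C3.
Split into bytes (most-significant first): 36 D3 1C B8 96 E3 B6 C3.
In little-endian order the low byte comes first in memory.
So at ascending addresses the bytes are C3 B6 E3 96 B8 1C D3 36.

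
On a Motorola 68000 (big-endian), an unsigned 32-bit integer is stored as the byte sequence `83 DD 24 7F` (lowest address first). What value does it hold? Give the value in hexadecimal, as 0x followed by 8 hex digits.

0x83DD247F

Big-endian stores the most-significant byte at the lowest address.
The bytes are already most-significant first: 0x83DD247F.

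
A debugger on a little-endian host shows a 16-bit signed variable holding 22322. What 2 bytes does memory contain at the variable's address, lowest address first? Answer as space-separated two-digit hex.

32 57

22322 in hexadecimal, padded to 16 bits, is 0x5732.
Split into bytes (most-significant first): 57 32.
Little-endian stores the least-significant byte at the lowest address.
So at ascending addresses the bytes are 32 57.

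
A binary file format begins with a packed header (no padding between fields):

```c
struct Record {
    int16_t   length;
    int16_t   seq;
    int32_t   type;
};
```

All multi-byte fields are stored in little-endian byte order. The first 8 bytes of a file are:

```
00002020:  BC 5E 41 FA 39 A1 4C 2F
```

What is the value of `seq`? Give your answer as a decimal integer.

-1471

`seq` follows `length` (2 bytes), so it starts at byte offset 2 and occupies 2 bytes.
Bytes at offsets 2..3: 41 FA.
Little-endian stores the least-significant byte at the lowest address.
Reassemble most-significant byte first: FA 41 → 0xFA41.
Top bit is set, so as a signed 16-bit value this is 0xFA41 − 2^16 = -1471.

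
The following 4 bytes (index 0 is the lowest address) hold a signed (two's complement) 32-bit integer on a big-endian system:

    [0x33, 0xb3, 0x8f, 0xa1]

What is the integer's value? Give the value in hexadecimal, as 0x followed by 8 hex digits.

0x33B38FA1

Big-endian stores the most-significant byte at the lowest address.
The bytes are already most-significant first: 0x33B38FA1.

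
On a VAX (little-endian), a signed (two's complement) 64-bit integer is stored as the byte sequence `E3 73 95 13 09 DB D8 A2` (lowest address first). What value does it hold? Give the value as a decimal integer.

-6712374412565974045

Little-endian stores the least-significant byte at the lowest address.
Reassemble most-significant byte first: A2 D8 DB 09 13 95 73 E3 → 0xA2D8DB09139573E3.
Top bit is set, so as a signed 64-bit value this is 0xA2D8DB09139573E3 − 2^64 = -6712374412565974045.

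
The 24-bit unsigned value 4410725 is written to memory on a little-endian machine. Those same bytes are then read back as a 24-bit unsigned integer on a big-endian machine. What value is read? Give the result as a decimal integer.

6638915

4410725 in 24-bit hexadecimal is 0x434D65.
Stored little-endian, the bytes at ascending addresses are 65 4D 43.
Read back as big-endian, the last byte is least significant, giving 0x654D43.
0x654D43 = 6638915.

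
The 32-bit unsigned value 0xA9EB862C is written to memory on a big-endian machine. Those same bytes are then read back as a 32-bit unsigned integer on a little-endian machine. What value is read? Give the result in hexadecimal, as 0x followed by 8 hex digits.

Stored big-endian, the bytes at ascending addresses are A9 EB 86 2C.
Read back as little-endian, the first byte is least significant, giving 0x2C86EBA9.

0x2C86EBA9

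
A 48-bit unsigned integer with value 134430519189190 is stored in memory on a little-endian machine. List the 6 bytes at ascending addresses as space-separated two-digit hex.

C6 DE 57 8B 43 7A

134430519189190 in hexadecimal, padded to 48 bits, is 0x7A438B57DEC6.
Split into bytes (most-significant first): 7A 43 8B 57 DE C6.
In little-endian order the low byte comes first in memory.
So at ascending addresses the bytes are C6 DE 57 8B 43 7A.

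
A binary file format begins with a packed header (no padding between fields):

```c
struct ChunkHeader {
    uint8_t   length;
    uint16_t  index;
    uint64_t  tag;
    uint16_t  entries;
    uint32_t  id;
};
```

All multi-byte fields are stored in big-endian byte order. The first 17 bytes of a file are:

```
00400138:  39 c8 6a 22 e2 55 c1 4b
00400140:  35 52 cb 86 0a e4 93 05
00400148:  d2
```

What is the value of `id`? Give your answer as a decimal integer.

3834840530

`id` follows `length` (1 B), `index` (2 B), `tag` (8 B), `entries` (2 B), so it starts at offset 1 + 2 + 8 + 2 = 13 and occupies 4 bytes.
Bytes at offsets 13..16: E4 93 05 D2.
In big-endian order the high byte comes first in memory.
The bytes are already most-significant first: 0xE49305D2.
0xE49305D2 = 3834840530.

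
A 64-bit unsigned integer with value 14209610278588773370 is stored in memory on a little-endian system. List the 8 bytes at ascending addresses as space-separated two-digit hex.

FA F3 05 3C 43 AD 32 C5

14209610278588773370 in hexadecimal, padded to 64 bits, is 0xC532AD433C05F3FA.
Split into bytes (most-significant first): C5 32 AD 43 3C 05 F3 FA.
Little-endian: lowest address holds the least-significant byte.
So at ascending addresses the bytes are FA F3 05 3C 43 AD 32 C5.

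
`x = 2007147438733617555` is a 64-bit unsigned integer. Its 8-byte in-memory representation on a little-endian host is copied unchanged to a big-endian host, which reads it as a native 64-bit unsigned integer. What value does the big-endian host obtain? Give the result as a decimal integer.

10622176304424933915

2007147438733617555 in 64-bit hexadecimal is 0x1BDAD1F6118D6993.
Stored little-endian, the bytes at ascending addresses are 93 69 8D 11 F6 D1 DA 1B.
Read back as big-endian, the last byte is least significant, giving 0x93698D11F6D1DA1B.
0x93698D11F6D1DA1B = 10622176304424933915.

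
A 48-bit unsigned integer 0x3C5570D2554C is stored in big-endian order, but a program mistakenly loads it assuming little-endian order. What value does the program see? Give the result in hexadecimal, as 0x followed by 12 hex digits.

0x4C55D270553C

Stored big-endian, the bytes at ascending addresses are 3C 55 70 D2 55 4C.
Read back as little-endian, the first byte is least significant, giving 0x4C55D270553C.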